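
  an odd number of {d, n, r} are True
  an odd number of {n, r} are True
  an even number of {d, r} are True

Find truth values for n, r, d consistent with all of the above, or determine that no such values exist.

n = True, r = False, d = False

{d, n, r}: 1 true → odd ✓
{n, r}: 1 true → odd ✓
{d, r}: 0 true → even ✓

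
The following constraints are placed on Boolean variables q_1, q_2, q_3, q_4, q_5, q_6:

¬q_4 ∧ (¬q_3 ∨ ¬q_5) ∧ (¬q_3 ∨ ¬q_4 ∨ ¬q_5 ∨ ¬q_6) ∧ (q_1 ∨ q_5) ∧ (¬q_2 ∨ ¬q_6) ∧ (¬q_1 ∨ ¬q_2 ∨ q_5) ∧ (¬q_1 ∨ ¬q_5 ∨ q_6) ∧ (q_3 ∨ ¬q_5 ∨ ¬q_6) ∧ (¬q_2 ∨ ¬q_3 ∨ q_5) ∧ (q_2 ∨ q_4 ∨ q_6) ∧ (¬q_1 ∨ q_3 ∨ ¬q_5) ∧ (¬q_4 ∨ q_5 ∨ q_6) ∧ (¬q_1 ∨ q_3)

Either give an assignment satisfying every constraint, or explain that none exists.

Unit clause (¬q_4) forces q_4 = False.
Set q_1 = False.
  then (q_1 ∨ q_5) forces q_5 = True.
  then (¬q_3 ∨ ¬q_5) forces q_3 = False.
  then (q_3 ∨ ¬q_5 ∨ ¬q_6) forces q_6 = False.
  then (q_2 ∨ q_4 ∨ q_6) forces q_2 = True.
All clauses satisfied.

q_1 = False, q_2 = True, q_3 = False, q_4 = False, q_5 = True, q_6 = False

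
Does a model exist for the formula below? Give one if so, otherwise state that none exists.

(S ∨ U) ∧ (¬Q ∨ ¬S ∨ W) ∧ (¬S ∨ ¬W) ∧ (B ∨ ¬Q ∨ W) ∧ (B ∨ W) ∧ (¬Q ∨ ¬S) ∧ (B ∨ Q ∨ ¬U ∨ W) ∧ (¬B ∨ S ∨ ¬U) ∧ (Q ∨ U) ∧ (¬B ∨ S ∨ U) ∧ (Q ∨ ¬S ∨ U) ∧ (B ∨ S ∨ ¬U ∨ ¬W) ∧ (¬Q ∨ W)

S = True, W = False, U = True, Q = False, B = True

Try S = False:
  (S ∨ U) forces U = True.
  (¬B ∨ S ∨ ¬U) forces B = False.
  (B ∨ W) forces W = True.
  clause (B ∨ S ∨ ¬U ∨ ¬W) is falsified — backtrack.
So S = True.
  then (¬S ∨ ¬W) forces W = False.
  then (B ∨ W) forces B = True.
  then (¬Q ∨ ¬S) forces Q = False.
  then (Q ∨ U) forces U = True.
All clauses satisfied.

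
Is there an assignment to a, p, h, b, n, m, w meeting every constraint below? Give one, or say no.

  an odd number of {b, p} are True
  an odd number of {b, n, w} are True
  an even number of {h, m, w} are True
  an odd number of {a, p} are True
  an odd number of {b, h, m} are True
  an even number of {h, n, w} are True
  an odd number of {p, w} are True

Adding constraints 1, 3, 5, 7 mod 2: every variable appears an even number of times on the left, so the left side is 0.
But the right sides sum to 1 (mod 2). 0 ≠ 1 — the system is inconsistent.

No satisfying assignment exists.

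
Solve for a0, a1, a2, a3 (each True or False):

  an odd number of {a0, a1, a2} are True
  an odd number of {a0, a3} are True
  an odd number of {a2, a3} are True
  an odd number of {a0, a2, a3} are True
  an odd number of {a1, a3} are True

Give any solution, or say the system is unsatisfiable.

UNSATISFIABLE

Adding constraints 1, 4, 5 mod 2: every variable appears an even number of times on the left, so the left side is 0.
But the right sides sum to 1 (mod 2). 0 ≠ 1 — the system is inconsistent.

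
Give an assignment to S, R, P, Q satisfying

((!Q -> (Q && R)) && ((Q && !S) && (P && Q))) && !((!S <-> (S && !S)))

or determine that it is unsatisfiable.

S: False; R: False; P: True; Q: True

  (!Q -> (Q && R)) && ((Q && !S) && (P && Q)) = True
    !Q -> (Q && R) = True
      !Q = False
      Q && R = False
    (Q && !S) && (P && Q) = True
      Q && !S = True
        !S = True
      P && Q = True
  !((!S <-> (S && !S))) = True
    !S <-> (S && !S) = False
      !S = True
      S && !S = False
        !S = True
Both conjuncts True, so the formula holds.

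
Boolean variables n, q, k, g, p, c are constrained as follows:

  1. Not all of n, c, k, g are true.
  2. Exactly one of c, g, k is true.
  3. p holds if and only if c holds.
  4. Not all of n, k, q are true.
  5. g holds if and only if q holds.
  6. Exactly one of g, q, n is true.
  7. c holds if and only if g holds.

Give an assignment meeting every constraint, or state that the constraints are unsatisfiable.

n: True, q: False, k: True, g: False, p: False, c: False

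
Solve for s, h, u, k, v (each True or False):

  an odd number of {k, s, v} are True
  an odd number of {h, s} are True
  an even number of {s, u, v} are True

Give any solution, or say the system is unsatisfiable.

s: False, h: True, u: False, k: True, v: False

{k, s, v}: 1 true → odd ✓
{h, s}: 1 true → odd ✓
{s, u, v}: 0 true → even ✓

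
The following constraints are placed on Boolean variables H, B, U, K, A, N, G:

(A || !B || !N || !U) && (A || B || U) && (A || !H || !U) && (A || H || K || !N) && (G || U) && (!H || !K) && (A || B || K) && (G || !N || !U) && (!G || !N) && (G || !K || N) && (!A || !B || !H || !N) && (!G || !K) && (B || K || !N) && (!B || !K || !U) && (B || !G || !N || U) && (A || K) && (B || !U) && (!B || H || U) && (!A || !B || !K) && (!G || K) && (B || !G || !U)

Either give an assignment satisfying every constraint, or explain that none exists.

H = False, B = True, U = True, K = False, A = True, N = False, G = False

Set H = False.
Set B = True.
  then (!B || H || U) forces U = True.
  then (!B || !K || !U) forces K = False.
  then (A || K) forces A = True.
  then (!G || K) forces G = False.
  then (G || !N || !U) forces N = False.
All clauses satisfied.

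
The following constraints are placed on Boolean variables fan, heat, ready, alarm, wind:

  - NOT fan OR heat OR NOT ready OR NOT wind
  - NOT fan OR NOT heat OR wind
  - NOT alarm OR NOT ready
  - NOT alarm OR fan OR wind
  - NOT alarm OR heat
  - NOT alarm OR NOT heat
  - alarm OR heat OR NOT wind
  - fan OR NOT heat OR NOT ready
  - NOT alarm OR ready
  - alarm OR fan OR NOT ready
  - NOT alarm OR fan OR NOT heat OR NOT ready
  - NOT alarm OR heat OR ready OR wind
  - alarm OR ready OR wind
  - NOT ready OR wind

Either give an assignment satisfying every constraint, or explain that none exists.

Set fan = True.
Try heat = False:
  (NOT alarm OR heat) forces alarm = False.
  (alarm OR heat OR NOT wind) forces wind = False.
  (alarm OR ready OR wind) forces ready = True.
  clause (NOT ready OR wind) is falsified — backtrack.
So heat = True.
  then (NOT fan OR NOT heat OR wind) forces wind = True.
  then (NOT alarm OR NOT heat) forces alarm = False.
Set ready = True.
All clauses satisfied.

fan=T; heat=T; ready=T; alarm=F; wind=T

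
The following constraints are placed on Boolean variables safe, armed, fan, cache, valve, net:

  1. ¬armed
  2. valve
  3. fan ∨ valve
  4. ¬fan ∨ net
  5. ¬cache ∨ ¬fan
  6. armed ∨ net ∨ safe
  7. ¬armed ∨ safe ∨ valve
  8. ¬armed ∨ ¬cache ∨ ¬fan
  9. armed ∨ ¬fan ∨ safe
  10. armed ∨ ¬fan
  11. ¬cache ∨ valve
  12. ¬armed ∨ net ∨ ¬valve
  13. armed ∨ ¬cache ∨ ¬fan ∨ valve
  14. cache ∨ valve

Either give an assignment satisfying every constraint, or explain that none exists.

Unit clause (¬armed) forces armed = False.
Unit clause (valve) forces valve = True.
In (armed ∨ ¬fan) only ¬fan is left, so fan = False.
Set safe = False.
  then (armed ∨ net ∨ safe) forces net = True.
Set cache = True.
All clauses satisfied.

safe = False, armed = False, fan = False, cache = True, valve = True, net = True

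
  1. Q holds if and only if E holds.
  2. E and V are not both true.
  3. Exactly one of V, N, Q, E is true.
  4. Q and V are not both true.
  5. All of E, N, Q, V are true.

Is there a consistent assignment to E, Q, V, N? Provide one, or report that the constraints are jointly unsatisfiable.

Case E = True:
  (1) with E=T forces Q = True.
  Constraint (3) is violated (Q=T, E=T) — contradiction.
Case E = False:
  Constraint (5) is violated (E=F) — contradiction.
Both cases fail — unsatisfiable.

No satisfying assignment exists.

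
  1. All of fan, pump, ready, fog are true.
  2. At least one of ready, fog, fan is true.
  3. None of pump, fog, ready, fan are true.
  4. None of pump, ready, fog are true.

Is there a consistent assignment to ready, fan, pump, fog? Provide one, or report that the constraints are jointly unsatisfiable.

UNSATISFIABLE

Case ready = True:
  Constraint (3) is violated (ready=T) — contradiction.
Case ready = False:
  Constraint (1) is violated (ready=F) — contradiction.
Both cases fail — unsatisfiable.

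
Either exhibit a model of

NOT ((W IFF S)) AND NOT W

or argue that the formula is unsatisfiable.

S = True; W = False

  NOT ((W IFF S)) = True
    W IFF S = False
  NOT W = True
Both conjuncts True, so the formula holds.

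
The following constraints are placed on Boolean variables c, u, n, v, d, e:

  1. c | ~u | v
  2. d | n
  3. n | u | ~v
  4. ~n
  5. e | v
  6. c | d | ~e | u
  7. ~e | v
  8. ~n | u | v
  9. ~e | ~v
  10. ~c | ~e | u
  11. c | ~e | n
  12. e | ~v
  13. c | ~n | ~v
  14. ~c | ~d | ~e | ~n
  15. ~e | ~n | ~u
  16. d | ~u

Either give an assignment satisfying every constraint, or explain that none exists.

The formula is unsatisfiable.

Case e = True:
  (~n) forces n = False.
  (d | n) forces d = True.
  (~e | v) forces v = True.
  Clause (~e | ~v) is falsified — contradiction.
Case e = False:
  (~n) forces n = False.
  (d | n) forces d = True.
  (e | v) forces v = True.
  Clause (e | ~v) is falsified — contradiction.
Both cases fail, so the formula is unsatisfiable.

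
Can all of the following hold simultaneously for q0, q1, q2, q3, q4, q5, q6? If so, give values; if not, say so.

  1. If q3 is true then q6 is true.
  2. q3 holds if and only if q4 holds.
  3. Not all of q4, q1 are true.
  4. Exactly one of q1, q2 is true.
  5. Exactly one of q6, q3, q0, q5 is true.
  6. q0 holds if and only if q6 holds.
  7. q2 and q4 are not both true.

q0 = False; q1 = True; q2 = False; q3 = False; q4 = False; q5 = True; q6 = False

  (1) q3=F ⇒ q6: vacuous ✓
  (2) q3=F, q4=F — same ✓
  (3) {q4, q1}: 1/2 true — not all ✓
  (4) {q1, q2}: 1 true — exactly one ✓
  (5) {q6, q3, q0, q5}: 1 true — exactly one ✓
  (6) q0=F, q6=F — same ✓
  (7) q2=F, q4=F — not both ✓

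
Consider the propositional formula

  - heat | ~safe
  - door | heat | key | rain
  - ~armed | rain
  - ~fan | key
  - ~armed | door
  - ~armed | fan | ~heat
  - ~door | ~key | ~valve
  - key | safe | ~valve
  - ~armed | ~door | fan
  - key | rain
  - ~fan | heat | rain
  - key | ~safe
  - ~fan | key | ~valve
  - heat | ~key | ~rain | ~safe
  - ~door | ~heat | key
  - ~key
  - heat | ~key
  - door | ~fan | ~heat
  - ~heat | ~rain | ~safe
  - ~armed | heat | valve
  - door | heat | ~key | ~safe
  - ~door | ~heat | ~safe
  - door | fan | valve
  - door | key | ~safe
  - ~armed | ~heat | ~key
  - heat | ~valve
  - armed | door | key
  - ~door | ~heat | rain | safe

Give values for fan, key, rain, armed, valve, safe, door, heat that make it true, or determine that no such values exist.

fan=F; key=F; rain=T; armed=F; valve=F; safe=F; door=T; heat=F

Unit clause (~key) forces key = False.
In (~fan | key) only ~fan is left, so fan = False.
In (key | rain) only rain is left, so rain = True.
In (key | ~safe) only ~safe is left, so safe = False.
In (key | safe | ~valve) only ~valve is left, so valve = False.
In (door | fan | valve) only door is left, so door = True.
In (~armed | ~door | fan) only ~armed is left, so armed = False.
In (~door | ~heat | key) only ~heat is left, so heat = False.
All clauses satisfied.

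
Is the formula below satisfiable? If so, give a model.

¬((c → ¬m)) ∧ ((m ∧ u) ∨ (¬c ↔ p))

c = True, p = True, m = True, u = True

  ¬((c → ¬m)) = True
    c → ¬m = False
      ¬m = False
  (m ∧ u) ∨ (¬c ↔ p) = True
    m ∧ u = True
    ¬c ↔ p = False
      ¬c = False
Both conjuncts True, so the formula holds.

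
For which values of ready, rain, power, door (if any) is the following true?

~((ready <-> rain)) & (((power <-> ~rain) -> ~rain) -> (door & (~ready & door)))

ready = False, rain = True, power = True, door = True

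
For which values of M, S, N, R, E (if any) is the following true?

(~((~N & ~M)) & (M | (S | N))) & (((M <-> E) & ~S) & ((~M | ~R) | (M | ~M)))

M=T; S=F; N=T; R=F; E=T

  ~((~N & ~M)) & (M | (S | N)) = True
    ~((~N & ~M)) = True
      ~N & ~M = False
        ~N = False
        ~M = False
    M | (S | N) = True
      S | N = True
  ((M <-> E) & ~S) & ((~M | ~R) | (M | ~M)) = True
    (M <-> E) & ~S = True
      M <-> E = True
      ~S = True
    (~M | ~R) | (M | ~M) = True
      ~M | ~R = True
        ~M = False
        ~R = True
      M | ~M = True
        ~M = False
Both conjuncts True, so the formula holds.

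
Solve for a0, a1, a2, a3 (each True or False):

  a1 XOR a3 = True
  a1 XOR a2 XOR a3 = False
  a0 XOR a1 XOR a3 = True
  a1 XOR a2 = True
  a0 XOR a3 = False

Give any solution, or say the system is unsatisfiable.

No satisfying assignment exists.

Adding constraints 1, 2, 3, 4, 5 mod 2: every variable appears an even number of times on the left, so the left side is 0.
But the right sides sum to 1 (mod 2). 0 ≠ 1 — the system is inconsistent.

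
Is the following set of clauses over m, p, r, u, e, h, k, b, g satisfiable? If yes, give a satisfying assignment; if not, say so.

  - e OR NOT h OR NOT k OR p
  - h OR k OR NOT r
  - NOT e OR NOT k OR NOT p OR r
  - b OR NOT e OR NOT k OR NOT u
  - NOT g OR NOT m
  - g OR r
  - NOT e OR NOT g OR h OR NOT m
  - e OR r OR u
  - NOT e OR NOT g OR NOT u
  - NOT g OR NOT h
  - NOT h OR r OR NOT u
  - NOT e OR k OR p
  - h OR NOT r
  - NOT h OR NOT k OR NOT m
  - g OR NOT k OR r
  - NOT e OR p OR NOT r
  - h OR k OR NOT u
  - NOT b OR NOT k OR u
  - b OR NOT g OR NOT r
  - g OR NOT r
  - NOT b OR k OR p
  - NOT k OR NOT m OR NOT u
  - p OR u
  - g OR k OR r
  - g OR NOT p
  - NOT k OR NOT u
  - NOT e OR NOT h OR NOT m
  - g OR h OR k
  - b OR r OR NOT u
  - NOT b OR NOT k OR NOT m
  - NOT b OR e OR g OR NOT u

m=F, p=T, r=F, u=F, e=T, h=F, k=F, b=F, g=T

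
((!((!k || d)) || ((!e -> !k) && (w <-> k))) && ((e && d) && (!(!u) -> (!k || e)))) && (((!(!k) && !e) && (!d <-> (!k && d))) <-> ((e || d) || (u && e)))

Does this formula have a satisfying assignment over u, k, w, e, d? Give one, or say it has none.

Unsatisfiable — no assignment works.

Case e = True: the conjunct ((!(!k) && !e) && (!d <-> (!k && d))) <-> ((e || d) || (u && e)) becomes (False && (!d <-> (!k && d))) <-> (True || u) = False.
Case e = False: the conjunct e is False.
Both cases fail — unsatisfiable.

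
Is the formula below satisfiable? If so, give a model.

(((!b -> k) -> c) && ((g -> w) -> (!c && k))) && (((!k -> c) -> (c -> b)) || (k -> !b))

g: True; w: False; k: False; b: False; c: False

  ((!b -> k) -> c) && ((g -> w) -> (!c && k)) = True
    (!b -> k) -> c = True
      !b -> k = False
        !b = True
    (g -> w) -> (!c && k) = True
      g -> w = False
      !c && k = False
        !c = True
  ((!k -> c) -> (c -> b)) || (k -> !b) = True
    (!k -> c) -> (c -> b) = True
      !k -> c = False
        !k = True
      c -> b = True
    k -> !b = True
      !b = True
Both conjuncts True, so the formula holds.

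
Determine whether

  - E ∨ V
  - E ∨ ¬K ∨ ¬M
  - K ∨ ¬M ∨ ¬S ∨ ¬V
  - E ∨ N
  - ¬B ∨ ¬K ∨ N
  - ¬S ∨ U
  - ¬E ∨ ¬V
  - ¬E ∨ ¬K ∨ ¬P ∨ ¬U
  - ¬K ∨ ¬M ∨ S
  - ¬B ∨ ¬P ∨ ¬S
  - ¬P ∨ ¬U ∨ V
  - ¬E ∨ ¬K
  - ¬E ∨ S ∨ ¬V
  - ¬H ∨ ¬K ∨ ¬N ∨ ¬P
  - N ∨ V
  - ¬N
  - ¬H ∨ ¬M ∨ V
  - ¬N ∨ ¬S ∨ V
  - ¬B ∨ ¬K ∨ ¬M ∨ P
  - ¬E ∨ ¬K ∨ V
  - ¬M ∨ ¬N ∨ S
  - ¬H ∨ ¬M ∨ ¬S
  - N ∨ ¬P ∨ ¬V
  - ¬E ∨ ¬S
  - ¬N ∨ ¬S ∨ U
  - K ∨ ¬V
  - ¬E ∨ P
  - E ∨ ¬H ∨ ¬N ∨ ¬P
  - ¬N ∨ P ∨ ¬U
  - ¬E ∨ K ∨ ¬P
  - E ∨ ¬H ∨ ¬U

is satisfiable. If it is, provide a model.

Unsatisfiable

Case N = True:
  Clause (¬N) is falsified — contradiction.
Case N = False:
  (E ∨ N) forces E = True.
  (¬E ∨ ¬V) forces V = False.
  Clause (N ∨ V) is falsified — contradiction.
Both cases fail, so the formula is unsatisfiable.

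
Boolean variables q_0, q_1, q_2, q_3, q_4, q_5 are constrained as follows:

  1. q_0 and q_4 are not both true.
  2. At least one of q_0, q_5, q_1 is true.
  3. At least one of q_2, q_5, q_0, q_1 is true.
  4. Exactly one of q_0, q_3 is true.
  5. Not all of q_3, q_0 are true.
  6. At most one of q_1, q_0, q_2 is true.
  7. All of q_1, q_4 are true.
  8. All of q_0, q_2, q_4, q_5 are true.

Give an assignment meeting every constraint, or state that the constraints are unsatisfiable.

The formula is unsatisfiable.

Case q_0 = True:
  (1) with q_0=T forces q_4 = False.
  Constraint (7) is violated (q_4=F) — contradiction.
Case q_0 = False:
  Constraint (8) is violated (q_0=F) — contradiction.
Both cases fail — unsatisfiable.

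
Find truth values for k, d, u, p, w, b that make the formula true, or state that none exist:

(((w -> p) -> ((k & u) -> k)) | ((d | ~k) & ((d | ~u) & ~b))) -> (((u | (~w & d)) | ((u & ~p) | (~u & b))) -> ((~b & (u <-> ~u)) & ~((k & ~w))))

k = False, d = True, u = False, p = False, w = True, b = False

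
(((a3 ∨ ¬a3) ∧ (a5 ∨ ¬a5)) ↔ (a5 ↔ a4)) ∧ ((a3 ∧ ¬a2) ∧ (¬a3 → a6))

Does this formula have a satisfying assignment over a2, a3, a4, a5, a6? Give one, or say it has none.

a2: False, a3: True, a4: True, a5: True, a6: False

  ((a3 ∨ ¬a3) ∧ (a5 ∨ ¬a5)) ↔ (a5 ↔ a4) = True
    (a3 ∨ ¬a3) ∧ (a5 ∨ ¬a5) = True
      a3 ∨ ¬a3 = True
        ¬a3 = False
      a5 ∨ ¬a5 = True
        ¬a5 = False
    a5 ↔ a4 = True
  (a3 ∧ ¬a2) ∧ (¬a3 → a6) = True
    a3 ∧ ¬a2 = True
      ¬a2 = True
    ¬a3 → a6 = True
      ¬a3 = False
Both conjuncts True, so the formula holds.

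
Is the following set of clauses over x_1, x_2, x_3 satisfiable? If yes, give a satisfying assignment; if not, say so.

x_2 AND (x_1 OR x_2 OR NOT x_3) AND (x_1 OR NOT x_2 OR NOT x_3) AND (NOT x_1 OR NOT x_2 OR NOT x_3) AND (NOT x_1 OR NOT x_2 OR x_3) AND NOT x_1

Unit clause (x_2) forces x_2 = True.
Unit clause (NOT x_1) forces x_1 = False.
In (x_1 OR NOT x_2 OR NOT x_3) only NOT x_3 is left, so x_3 = False.
Check each clause:
  (x_2): x_2 holds.
  (x_1 OR x_2 OR NOT x_3): x_2 holds.
  (x_1 OR NOT x_2 OR NOT x_3): NOT x_3 holds.
  (NOT x_1 OR NOT x_2 OR NOT x_3): NOT x_1 holds.
  (NOT x_1 OR NOT x_2 OR x_3): NOT x_1 holds.
  (NOT x_1): NOT x_1 holds.
All clauses satisfied.

x_1: False; x_2: True; x_3: False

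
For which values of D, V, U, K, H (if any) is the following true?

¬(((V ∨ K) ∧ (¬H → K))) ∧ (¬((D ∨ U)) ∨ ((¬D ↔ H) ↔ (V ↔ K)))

D: True, V: False, U: True, K: False, H: False

  ¬(((V ∨ K) ∧ (¬H → K))) = True
    (V ∨ K) ∧ (¬H → K) = False
      V ∨ K = False
      ¬H → K = False
        ¬H = True
  ¬((D ∨ U)) ∨ ((¬D ↔ H) ↔ (V ↔ K)) = True
    ¬((D ∨ U)) = False
      D ∨ U = True
    (¬D ↔ H) ↔ (V ↔ K) = True
      ¬D ↔ H = True
        ¬D = False
      V ↔ K = True
Both conjuncts True, so the formula holds.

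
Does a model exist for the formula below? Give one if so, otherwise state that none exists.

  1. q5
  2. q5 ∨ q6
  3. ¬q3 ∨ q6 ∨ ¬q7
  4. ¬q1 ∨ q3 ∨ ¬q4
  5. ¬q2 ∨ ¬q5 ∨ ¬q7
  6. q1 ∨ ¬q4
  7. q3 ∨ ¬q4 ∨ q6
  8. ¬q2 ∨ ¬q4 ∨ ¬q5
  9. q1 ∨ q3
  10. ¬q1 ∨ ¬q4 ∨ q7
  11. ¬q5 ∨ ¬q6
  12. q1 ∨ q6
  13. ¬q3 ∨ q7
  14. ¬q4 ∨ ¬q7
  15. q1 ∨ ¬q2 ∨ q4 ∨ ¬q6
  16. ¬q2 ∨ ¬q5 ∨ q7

Unit clause (q5) forces q5 = True.
In (¬q5 ∨ ¬q6) only ¬q6 is left, so q6 = False.
In (q1 ∨ q6) only q1 is left, so q1 = True.
Try q2 = True:
  (¬q2 ∨ ¬q5 ∨ ¬q7) forces q7 = False.
  clause (¬q2 ∨ ¬q5 ∨ q7) is falsified — backtrack.
So q2 = False.
Set q3 = False.
  then (¬q1 ∨ q3 ∨ ¬q4) forces q4 = False.
Set q7 = False.
All clauses satisfied.

q1 = True, q2 = False, q3 = False, q4 = False, q5 = True, q6 = False, q7 = False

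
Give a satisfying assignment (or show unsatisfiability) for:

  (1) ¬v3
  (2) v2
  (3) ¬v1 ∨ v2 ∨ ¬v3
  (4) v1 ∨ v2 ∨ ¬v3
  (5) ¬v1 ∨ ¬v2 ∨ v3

Unit clause (¬v3) forces v3 = False.
Unit clause (v2) forces v2 = True.
In (¬v1 ∨ ¬v2 ∨ v3) only ¬v1 is left, so v1 = False.
Check each clause:
  (¬v3): ¬v3 holds.
  (v2): v2 holds.
  (¬v1 ∨ v2 ∨ ¬v3): ¬v1 holds.
  (v1 ∨ v2 ∨ ¬v3): v2 holds.
  (¬v1 ∨ ¬v2 ∨ v3): ¬v1 holds.
All clauses satisfied.

v1 = False, v2 = True, v3 = False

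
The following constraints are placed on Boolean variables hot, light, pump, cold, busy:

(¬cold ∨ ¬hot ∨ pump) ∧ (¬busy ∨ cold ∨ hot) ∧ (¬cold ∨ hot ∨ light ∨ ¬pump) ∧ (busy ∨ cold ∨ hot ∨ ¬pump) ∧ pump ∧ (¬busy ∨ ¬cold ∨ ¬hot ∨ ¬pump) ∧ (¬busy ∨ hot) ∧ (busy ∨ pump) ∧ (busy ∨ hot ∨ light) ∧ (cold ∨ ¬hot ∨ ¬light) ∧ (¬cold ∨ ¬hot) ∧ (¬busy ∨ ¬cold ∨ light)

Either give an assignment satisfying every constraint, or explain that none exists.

Unit clause (pump) forces pump = True.
Set hot = True.
  then (¬cold ∨ ¬hot) forces cold = False.
  then (cold ∨ ¬hot ∨ ¬light) forces light = False.
Set busy = True.
All clauses satisfied.

hot = True, light = False, pump = True, cold = False, busy = True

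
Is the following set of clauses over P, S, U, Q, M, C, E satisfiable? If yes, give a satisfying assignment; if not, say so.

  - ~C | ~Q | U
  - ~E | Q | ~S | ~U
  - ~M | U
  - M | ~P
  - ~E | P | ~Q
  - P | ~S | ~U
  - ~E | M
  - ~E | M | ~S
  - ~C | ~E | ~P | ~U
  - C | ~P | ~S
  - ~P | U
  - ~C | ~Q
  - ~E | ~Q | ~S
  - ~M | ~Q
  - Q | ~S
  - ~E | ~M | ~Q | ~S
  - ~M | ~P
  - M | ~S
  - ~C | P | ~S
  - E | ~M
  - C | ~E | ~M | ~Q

P = False, S = False, U = True, Q = False, M = False, C = True, E = False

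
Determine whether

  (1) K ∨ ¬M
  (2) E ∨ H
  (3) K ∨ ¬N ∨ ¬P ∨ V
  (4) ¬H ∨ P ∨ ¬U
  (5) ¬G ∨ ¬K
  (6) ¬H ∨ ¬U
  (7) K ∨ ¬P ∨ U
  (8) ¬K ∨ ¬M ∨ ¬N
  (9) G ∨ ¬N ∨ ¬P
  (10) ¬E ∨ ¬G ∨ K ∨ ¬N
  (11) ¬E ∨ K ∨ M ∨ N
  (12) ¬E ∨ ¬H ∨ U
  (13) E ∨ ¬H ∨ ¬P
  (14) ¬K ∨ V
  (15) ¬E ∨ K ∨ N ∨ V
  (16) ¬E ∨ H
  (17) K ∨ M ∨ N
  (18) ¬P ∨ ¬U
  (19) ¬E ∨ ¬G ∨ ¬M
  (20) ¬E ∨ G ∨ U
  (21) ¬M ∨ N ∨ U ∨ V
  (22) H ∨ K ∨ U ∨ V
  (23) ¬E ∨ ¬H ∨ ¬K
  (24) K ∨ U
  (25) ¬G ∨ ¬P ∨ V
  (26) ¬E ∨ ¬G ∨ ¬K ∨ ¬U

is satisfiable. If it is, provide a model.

Set P = False.
Set M = True.
  then (K ∨ ¬M) forces K = True.
  then (¬G ∨ ¬K) forces G = False.
  then (¬K ∨ ¬M ∨ ¬N) forces N = False.
  then (¬K ∨ V) forces V = True.
Try U = True:
  (¬H ∨ P ∨ ¬U) forces H = False.
  (E ∨ H) forces E = True.
  clause (¬E ∨ H) is falsified — backtrack.
So U = False.
  then (¬E ∨ G ∨ U) forces E = False.
  then (E ∨ H) forces H = True.
All clauses satisfied.

P = False, M = True, V = True, U = False, N = False, E = False, G = False, H = True, K = True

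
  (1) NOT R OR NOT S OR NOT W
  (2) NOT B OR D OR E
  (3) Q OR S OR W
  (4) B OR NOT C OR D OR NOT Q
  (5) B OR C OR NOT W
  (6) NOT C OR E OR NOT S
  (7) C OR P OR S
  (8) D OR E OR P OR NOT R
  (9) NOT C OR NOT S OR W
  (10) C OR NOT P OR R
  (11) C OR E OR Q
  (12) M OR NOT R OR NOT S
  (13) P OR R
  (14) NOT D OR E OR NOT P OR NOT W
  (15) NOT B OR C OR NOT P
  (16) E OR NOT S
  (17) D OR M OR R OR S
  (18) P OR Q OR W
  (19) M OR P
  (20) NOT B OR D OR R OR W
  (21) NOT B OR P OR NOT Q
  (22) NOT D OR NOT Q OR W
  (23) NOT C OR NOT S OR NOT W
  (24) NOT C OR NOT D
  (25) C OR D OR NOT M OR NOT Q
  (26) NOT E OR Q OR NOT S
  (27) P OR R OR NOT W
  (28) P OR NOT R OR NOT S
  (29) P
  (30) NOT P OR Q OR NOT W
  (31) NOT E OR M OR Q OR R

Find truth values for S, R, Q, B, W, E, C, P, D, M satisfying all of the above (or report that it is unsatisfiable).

S=F, R=T, Q=T, B=T, W=T, E=T, C=T, P=T, D=F, M=F

Unit clause (P) forces P = True.
Set S = False.
Set R = True.
Set Q = True.
Set B = True.
  then (NOT B OR C OR NOT P) forces C = True.
  then (NOT C OR NOT D) forces D = False.
  then (NOT B OR D OR E) forces E = True.
Set W = True.
Set M = False.
All clauses satisfied.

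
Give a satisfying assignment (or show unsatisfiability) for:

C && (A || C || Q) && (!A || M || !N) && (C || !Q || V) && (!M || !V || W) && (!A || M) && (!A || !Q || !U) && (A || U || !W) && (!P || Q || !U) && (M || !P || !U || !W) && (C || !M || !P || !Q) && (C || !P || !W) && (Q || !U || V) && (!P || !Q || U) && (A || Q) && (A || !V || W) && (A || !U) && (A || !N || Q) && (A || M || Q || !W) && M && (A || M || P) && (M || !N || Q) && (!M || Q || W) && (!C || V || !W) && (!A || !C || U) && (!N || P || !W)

M = True, C = True, W = False, U = False, Q = True, P = False, A = False, N = True, V = False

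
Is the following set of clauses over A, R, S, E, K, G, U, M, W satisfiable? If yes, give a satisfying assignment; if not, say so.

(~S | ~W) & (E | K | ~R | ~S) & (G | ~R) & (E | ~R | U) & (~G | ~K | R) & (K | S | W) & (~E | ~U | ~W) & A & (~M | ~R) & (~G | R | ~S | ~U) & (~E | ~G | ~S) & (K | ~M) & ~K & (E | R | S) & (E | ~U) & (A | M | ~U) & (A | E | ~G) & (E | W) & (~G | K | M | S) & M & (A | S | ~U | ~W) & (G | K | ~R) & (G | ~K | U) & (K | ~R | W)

No satisfying assignment exists.

Case A = True:
  (~K) forces K = False.
  (K | ~M) forces M = False.
  Clause (M) is falsified — contradiction.
Case A = False:
  Clause (A) is falsified — contradiction.
Both cases fail, so the formula is unsatisfiable.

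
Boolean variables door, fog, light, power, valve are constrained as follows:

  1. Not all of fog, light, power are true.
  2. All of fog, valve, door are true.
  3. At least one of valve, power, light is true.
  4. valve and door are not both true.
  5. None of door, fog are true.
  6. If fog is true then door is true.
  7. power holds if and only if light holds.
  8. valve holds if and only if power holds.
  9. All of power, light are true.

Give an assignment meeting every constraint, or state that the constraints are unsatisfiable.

The formula is unsatisfiable.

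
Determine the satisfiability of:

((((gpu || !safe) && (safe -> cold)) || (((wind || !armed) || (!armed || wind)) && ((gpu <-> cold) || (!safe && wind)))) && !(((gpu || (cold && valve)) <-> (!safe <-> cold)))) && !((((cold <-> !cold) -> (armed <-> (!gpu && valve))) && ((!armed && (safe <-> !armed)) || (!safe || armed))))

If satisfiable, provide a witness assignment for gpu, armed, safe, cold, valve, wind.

The conjunct !((((cold <-> !cold) -> (armed <-> (!gpu && valve))) && ((!armed && (safe <-> !armed)) || (!safe || armed)))) is unsatisfiable on its own:
  armed = True: simplifies to !(((cold <-> !cold) -> (!gpu && valve))).
    cold = True: this becomes !((False -> (!gpu && valve))) = False.
    cold = False: this becomes !((False -> (!gpu && valve))) = False.
  armed = False: simplifies to !((((cold <-> !cold) -> !((!gpu && valve))) && (safe || !safe))).
    cold = True: simplifies to !((safe || !safe)).
      safe = True: this becomes !((True || False)) = False.
      safe = False: this becomes !((False || True)) = False.
    cold = False: simplifies to !((safe || !safe)).
      safe = True: this becomes !((True || False)) = False.
      safe = False: this becomes !((False || True)) = False.
So the whole conjunction is unsatisfiable.

Unsatisfiable — no assignment works.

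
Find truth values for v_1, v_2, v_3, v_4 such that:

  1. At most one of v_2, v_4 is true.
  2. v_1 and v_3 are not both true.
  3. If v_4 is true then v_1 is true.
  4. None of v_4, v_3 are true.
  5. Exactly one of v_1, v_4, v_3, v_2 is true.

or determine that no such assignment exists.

v_1 = True; v_2 = False; v_3 = False; v_4 = False

  (1) {v_2, v_4}: 0 true — at most one ✓
  (2) v_1=T, v_3=F — not both ✓
  (3) v_4=F ⇒ v_1: vacuous ✓
  (4) {v_4, v_3}: 0 true — none ✓
  (5) {v_1, v_4, v_3, v_2}: 1 true — exactly one ✓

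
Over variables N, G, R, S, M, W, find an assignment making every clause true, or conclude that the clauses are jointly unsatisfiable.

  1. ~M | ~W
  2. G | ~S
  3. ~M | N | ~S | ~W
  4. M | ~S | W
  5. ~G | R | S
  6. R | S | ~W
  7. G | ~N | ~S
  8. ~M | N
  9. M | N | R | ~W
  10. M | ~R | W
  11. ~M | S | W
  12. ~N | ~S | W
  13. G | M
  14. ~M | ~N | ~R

N = True, G = True, R = True, S = False, M = False, W = True

Set N = True.
Try G = False:
  (G | ~S) forces S = False.
  (G | M) forces M = True.
  (~M | ~W) forces W = False.
  clause (~M | S | W) is falsified — backtrack.
So G = True.
Set R = True.
  then (~M | ~N | ~R) forces M = False.
  then (M | ~R | W) forces W = True.
Set S = False.
All clauses satisfied.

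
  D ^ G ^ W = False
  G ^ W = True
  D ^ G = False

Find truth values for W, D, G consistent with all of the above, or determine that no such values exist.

W=F; D=T; G=T

D ^ G ^ W = T ^ T ^ F = False ✓
G ^ W = T ^ F = True ✓
D ^ G = T ^ T = False ✓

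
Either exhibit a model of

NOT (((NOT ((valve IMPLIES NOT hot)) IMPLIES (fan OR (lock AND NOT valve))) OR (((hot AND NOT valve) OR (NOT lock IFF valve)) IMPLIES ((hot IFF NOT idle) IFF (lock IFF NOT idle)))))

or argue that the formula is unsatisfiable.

lock = False; valve = True; hot = True; idle = True; fan = False

  NOT (((NOT ((valve IMPLIES NOT hot)) IMPLIES (fan OR (lock AND NOT valve))) OR (((hot AND NOT valve) OR (NOT lock IFF valve)) IMPLIES ((hot IFF NOT idle) IFF (lock IFF NOT idle))))) = True
    (NOT ((valve IMPLIES NOT hot)) IMPLIES (fan OR (lock AND NOT valve))) OR (((hot AND NOT valve) OR (NOT lock IFF valve)) IMPLIES ((hot IFF NOT idle) IFF (lock IFF NOT idle))) = False
      NOT ((valve IMPLIES NOT hot)) IMPLIES (fan OR (lock AND NOT valve)) = False
        NOT ((valve IMPLIES NOT hot)) = True
          valve IMPLIES NOT hot = False
            NOT hot = False
        fan OR (lock AND NOT valve) = False
          lock AND NOT valve = False
            NOT valve = False
      ((hot AND NOT valve) OR (NOT lock IFF valve)) IMPLIES ((hot IFF NOT idle) IFF (lock IFF NOT idle)) = False
        (hot AND NOT valve) OR (NOT lock IFF valve) = True
          hot AND NOT valve = False
            NOT valve = False
          NOT lock IFF valve = True
            NOT lock = True
        (hot IFF NOT idle) IFF (lock IFF NOT idle) = False
          hot IFF NOT idle = False
            NOT idle = False
          lock IFF NOT idle = True
            NOT idle = False
The formula evaluates to True.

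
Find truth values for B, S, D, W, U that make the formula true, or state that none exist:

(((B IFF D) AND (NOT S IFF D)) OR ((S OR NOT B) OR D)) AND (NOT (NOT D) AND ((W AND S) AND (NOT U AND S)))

B: True; S: True; D: True; W: True; U: False

  ((B IFF D) AND (NOT S IFF D)) OR ((S OR NOT B) OR D) = True
    (B IFF D) AND (NOT S IFF D) = False
      B IFF D = True
      NOT S IFF D = False
        NOT S = False
    (S OR NOT B) OR D = True
      S OR NOT B = True
        NOT B = False
  NOT (NOT D) AND ((W AND S) AND (NOT U AND S)) = True
    NOT (NOT D) = True
      NOT D = False
    (W AND S) AND (NOT U AND S) = True
      W AND S = True
      NOT U AND S = True
        NOT U = True
Both conjuncts True, so the formula holds.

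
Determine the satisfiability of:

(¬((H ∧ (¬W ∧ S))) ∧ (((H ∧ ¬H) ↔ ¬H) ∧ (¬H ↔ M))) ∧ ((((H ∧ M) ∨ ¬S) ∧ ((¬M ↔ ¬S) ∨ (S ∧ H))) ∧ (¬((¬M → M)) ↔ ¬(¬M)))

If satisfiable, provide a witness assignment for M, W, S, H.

Unsatisfiable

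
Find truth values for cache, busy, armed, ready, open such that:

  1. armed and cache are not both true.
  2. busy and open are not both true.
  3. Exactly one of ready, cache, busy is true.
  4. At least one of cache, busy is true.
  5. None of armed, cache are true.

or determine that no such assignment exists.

cache = False, busy = True, armed = False, ready = False, open = False

  (1) armed=F, cache=F — not both ✓
  (2) busy=T, open=F — not both ✓
  (3) {ready, cache, busy}: 1 true — exactly one ✓
  (4) {cache, busy}: 1 true — at least one ✓
  (5) {armed, cache}: 0 true — none ✓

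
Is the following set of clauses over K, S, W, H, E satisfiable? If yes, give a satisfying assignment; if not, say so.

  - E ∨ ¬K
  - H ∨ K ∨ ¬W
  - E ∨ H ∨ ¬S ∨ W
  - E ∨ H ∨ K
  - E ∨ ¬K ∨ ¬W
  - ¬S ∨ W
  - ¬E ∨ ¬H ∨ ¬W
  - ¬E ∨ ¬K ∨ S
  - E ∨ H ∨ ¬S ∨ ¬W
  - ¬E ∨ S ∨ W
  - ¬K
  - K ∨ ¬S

Unit clause (¬K) forces K = False.
In (K ∨ ¬S) only ¬S is left, so S = False.
Set W = True.
  then (H ∨ K ∨ ¬W) forces H = True.
  then (¬E ∨ ¬H ∨ ¬W) forces E = False.
All clauses satisfied.

K = False; S = False; W = True; H = True; E = False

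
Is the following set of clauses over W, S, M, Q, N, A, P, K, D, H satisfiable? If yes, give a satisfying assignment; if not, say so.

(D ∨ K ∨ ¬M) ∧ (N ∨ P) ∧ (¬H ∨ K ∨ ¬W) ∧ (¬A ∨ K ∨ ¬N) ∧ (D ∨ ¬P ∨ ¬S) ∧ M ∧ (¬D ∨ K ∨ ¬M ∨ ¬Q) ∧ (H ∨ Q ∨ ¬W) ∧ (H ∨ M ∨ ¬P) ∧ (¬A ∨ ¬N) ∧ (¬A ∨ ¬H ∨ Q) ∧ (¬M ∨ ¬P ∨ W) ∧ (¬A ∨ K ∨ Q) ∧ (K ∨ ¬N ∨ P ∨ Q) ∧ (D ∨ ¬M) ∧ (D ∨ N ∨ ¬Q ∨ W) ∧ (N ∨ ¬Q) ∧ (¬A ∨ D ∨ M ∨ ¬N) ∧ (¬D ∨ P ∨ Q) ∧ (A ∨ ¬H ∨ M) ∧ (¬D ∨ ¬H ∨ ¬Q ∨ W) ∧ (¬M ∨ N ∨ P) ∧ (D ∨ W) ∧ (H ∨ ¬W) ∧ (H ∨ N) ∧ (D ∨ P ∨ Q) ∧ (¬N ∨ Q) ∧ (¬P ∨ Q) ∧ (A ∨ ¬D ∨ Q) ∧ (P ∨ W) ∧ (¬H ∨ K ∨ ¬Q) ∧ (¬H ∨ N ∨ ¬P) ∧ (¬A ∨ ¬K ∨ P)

W: True, S: False, M: True, Q: True, N: True, A: False, P: True, K: True, D: True, H: True

Unit clause (M) forces M = True.
In (D ∨ ¬M) only D is left, so D = True.
Set W = True.
  then (H ∨ ¬W) forces H = True.
  then (¬H ∨ K ∨ ¬W) forces K = True.
Set S = False.
Set Q = True.
  then (N ∨ ¬Q) forces N = True.
  then (¬A ∨ ¬N) forces A = False.
Set P = True.
All clauses satisfied.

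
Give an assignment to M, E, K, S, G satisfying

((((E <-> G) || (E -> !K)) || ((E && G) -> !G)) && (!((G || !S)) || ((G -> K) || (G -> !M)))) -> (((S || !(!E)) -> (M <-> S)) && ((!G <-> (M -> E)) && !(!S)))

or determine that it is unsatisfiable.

M=T; E=T; K=F; S=T; G=F

  ((((E <-> G) || (E -> !K)) || ((E && G) -> !G)) && (!((G || !S)) || ((G -> K) || (G -> !M)))) -> (((S || !(!E)) -> (M <-> S)) && ((!G <-> (M -> E)) && !(!S))) = True
    (((E <-> G) || (E -> !K)) || ((E && G) -> !G)) && (!((G || !S)) || ((G -> K) || (G -> !M))) = True
      ((E <-> G) || (E -> !K)) || ((E && G) -> !G) = True
        (E <-> G) || (E -> !K) = True
          E <-> G = False
          E -> !K = True
            !K = True
        (E && G) -> !G = True
          E && G = False
          !G = True
      !((G || !S)) || ((G -> K) || (G -> !M)) = True
        !((G || !S)) = True
          G || !S = False
            !S = False
        (G -> K) || (G -> !M) = True
          G -> K = True
          G -> !M = True
            !M = False
    ((S || !(!E)) -> (M <-> S)) && ((!G <-> (M -> E)) && !(!S)) = True
      (S || !(!E)) -> (M <-> S) = True
        S || !(!E) = True
          !(!E) = True
            !E = False
        M <-> S = True
      (!G <-> (M -> E)) && !(!S) = True
        !G <-> (M -> E) = True
          !G = True
          M -> E = True
        !(!S) = True
          !S = False
The formula evaluates to True.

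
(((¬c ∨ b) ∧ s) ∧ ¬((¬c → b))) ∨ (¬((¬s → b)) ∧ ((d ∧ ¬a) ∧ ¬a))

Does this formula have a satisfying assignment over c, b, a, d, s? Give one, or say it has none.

c = False, b = False, a = False, d = True, s = False

  (((¬c ∨ b) ∧ s) ∧ ¬((¬c → b))) ∨ (¬((¬s → b)) ∧ ((d ∧ ¬a) ∧ ¬a)) = True
    ((¬c ∨ b) ∧ s) ∧ ¬((¬c → b)) = False
      (¬c ∨ b) ∧ s = False
        ¬c ∨ b = True
          ¬c = True
      ¬((¬c → b)) = True
        ¬c → b = False
          ¬c = True
    ¬((¬s → b)) ∧ ((d ∧ ¬a) ∧ ¬a) = True
      ¬((¬s → b)) = True
        ¬s → b = False
          ¬s = True
      (d ∧ ¬a) ∧ ¬a = True
        d ∧ ¬a = True
          ¬a = True
        ¬a = True
The formula evaluates to True.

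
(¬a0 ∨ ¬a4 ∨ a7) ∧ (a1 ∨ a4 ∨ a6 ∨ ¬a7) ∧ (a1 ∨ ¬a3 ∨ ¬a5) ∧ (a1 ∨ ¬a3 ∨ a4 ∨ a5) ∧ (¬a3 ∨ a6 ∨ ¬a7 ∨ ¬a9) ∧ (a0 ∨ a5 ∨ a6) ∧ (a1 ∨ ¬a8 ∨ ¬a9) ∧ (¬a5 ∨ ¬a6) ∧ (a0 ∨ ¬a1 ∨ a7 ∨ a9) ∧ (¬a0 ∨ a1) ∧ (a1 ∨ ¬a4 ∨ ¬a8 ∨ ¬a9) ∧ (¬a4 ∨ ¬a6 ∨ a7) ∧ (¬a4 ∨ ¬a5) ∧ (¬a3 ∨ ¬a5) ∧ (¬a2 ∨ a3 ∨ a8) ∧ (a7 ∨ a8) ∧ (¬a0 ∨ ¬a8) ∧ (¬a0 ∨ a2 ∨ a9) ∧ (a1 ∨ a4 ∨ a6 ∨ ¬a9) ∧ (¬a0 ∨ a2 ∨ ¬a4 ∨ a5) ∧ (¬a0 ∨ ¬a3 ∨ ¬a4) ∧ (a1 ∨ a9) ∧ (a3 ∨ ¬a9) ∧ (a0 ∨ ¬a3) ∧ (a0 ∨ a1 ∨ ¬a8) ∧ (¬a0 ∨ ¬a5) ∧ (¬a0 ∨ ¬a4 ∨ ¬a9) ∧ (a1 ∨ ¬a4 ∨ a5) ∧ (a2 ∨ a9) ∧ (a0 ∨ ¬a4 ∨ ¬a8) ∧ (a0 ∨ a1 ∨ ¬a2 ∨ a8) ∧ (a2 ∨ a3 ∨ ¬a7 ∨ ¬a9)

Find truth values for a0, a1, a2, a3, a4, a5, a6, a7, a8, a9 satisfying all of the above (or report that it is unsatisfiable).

a0 = True, a1 = True, a2 = True, a3 = True, a4 = False, a5 = False, a6 = True, a7 = True, a8 = False, a9 = False

Set a0 = True.
  then (¬a0 ∨ a1) forces a1 = True.
  then (¬a0 ∨ ¬a8) forces a8 = False.
  then (¬a0 ∨ ¬a5) forces a5 = False.
  then (a7 ∨ a8) forces a7 = True.
Set a2 = True.
  then (¬a2 ∨ a3 ∨ a8) forces a3 = True.
  then (¬a0 ∨ ¬a3 ∨ ¬a4) forces a4 = False.
Set a6 = True.
Set a9 = False.
All clauses satisfied.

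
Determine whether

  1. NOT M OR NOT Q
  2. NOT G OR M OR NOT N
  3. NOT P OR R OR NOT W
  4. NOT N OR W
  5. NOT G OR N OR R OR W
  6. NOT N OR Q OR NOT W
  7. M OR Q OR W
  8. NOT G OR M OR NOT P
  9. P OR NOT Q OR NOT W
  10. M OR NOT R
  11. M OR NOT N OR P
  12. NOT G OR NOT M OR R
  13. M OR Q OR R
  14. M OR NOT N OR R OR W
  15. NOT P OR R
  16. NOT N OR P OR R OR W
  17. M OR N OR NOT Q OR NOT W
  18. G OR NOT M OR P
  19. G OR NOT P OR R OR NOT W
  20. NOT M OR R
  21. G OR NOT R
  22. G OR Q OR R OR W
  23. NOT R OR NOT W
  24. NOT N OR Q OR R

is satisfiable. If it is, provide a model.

Set G = False.
  then (G OR NOT R) forces R = False.
  then (NOT P OR R) forces P = False.
  then (G OR NOT M OR P) forces M = False.
  then (M OR NOT N OR P) forces N = False.
  then (M OR Q OR R) forces Q = True.
  then (M OR N OR NOT Q OR NOT W) forces W = False.
All clauses satisfied.

G = False, M = False, Q = True, P = False, W = False, N = False, R = False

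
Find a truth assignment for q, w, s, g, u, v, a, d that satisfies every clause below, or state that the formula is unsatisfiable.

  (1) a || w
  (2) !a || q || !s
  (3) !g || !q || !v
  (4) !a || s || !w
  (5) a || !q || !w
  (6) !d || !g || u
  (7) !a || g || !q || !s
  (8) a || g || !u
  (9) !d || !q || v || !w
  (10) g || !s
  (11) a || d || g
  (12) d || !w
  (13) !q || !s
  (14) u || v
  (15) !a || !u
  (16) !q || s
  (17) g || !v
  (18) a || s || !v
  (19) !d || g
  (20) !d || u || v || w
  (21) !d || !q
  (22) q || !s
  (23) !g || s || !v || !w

Set q = False.
  then (q || !s) forces s = False.
Set w = False.
  then (a || w) forces a = True.
  then (!a || !u) forces u = False.
  then (u || v) forces v = True.
  then (g || !v) forces g = True.
  then (!d || !g || u) forces d = False.
All clauses satisfied.

q=F, w=F, s=F, g=T, u=F, v=T, a=T, d=F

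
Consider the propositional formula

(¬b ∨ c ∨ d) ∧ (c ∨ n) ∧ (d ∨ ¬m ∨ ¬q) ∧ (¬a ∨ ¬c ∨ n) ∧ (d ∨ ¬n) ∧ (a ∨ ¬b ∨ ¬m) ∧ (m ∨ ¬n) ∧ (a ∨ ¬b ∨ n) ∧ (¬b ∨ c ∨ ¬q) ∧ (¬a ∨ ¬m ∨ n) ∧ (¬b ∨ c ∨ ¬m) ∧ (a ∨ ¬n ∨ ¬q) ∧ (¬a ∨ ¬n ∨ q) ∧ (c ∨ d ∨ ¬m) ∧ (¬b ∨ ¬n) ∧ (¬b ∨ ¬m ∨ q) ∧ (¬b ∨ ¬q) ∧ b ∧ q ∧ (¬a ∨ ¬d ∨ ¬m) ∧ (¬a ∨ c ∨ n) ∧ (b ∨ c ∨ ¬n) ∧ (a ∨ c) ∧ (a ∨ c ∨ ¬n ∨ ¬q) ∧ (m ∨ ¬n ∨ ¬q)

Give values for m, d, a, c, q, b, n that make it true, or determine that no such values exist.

UNSATISFIABLE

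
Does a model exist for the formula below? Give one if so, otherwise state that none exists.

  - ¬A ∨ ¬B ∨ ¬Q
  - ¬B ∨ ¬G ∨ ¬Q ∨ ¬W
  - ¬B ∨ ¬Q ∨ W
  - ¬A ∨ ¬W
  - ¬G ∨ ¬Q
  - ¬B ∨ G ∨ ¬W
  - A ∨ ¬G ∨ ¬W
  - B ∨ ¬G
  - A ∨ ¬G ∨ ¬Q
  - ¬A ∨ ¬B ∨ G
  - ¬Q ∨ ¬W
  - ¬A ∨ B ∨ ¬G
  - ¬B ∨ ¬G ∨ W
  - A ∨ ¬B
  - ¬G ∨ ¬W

Set W = False.
Set A = False.
  then (A ∨ ¬B) forces B = False.
  then (B ∨ ¬G) forces G = False.
Set Q = True.
All clauses satisfied.

W=F, A=F, B=F, G=F, Q=T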